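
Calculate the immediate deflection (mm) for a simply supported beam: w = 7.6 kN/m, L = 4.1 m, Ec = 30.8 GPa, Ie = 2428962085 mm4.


Convert: L = 4.1 m = 4100 mm, Ec = 30.8 GPa = 30800 MPa
delta = 5 * 7.6 * 4100^4 / (384 * 30800 * 2428962085)
= 0.37 mm

0.37


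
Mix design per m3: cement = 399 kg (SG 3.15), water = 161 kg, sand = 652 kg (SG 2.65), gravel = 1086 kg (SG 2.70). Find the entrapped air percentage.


Vol cement = 399 / (3.15 * 1000) = 0.126667 m3
Vol water = 161 / 1000 = 0.161 m3
Vol sand = 652 / (2.65 * 1000) = 0.246038 m3
Vol gravel = 1086 / (2.70 * 1000) = 0.402222 m3
Total solid + water volume = 0.935927 m3
Air = (1 - 0.935927) * 100 = 6.41%

6.41


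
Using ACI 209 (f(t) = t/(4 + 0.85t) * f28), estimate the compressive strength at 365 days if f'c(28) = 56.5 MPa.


f(365) = 365 / (4 + 0.85 * 365) * 56.5
= 365 / 314.25 * 56.5
= 65.62 MPa

65.62


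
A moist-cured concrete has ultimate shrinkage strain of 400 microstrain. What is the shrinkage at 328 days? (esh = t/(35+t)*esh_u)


esh(328) = 328 / (35 + 328) * 400
= 328 / 363 * 400
= 361.4 microstrain

361.4


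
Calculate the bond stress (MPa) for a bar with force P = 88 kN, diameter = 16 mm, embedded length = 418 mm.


u = P / (pi * db * ld)
= 88 * 1000 / (pi * 16 * 418)
= 4.188 MPa

4.188


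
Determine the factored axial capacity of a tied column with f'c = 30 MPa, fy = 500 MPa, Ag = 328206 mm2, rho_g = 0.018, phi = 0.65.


Ast = rho * Ag = 0.018 * 328206 = 5907.708 mm2
phi*Pn = 0.65 * 0.80 * (0.85 * 30 * (328206 - 5907.708) + 500 * 5907.708) / 1000
= 5809.68 kN

5809.68


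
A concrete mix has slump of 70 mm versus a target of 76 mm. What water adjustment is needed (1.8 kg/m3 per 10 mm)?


Difference = 76 - 70 = 6 mm
Water adjustment = 6 * 1.8 / 10 = 1.1 kg/m3

1.1


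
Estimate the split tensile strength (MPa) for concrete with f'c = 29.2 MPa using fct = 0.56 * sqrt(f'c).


fct = 0.56 * sqrt(29.2)
= 0.56 * 5.404
= 3.026 MPa

3.026


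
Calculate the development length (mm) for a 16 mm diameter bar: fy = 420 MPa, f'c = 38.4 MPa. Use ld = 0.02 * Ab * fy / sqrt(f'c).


Ab = pi * 16^2 / 4 = 201.062 mm2
ld = 0.02 * 201.062 * 420 / sqrt(38.4)
= 272.5 mm

272.5


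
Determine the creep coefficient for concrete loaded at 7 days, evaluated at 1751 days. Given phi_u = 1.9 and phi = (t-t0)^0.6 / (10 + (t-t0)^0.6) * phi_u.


dt = 1751 - 7 = 1744
phi = 1744^0.6 / (10 + 1744^0.6) * 1.9
= 1.706

1.706


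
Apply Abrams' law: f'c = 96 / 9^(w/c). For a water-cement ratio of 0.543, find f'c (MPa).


f'c = 96 / 9^0.543
= 96 / 3.297
= 29.12 MPa

29.12


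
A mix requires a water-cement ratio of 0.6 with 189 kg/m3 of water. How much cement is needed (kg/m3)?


Cement = water / (w/c)
= 189 / 0.6
= 315.0 kg/m3

315.0


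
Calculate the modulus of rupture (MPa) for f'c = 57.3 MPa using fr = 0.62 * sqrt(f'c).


fr = 0.62 * sqrt(57.3)
= 4.693 MPa

4.693


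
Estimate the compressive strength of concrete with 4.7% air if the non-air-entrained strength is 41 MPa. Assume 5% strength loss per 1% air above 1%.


Strength loss = (4.7 - 1) * 5 = 18.5%
f'c = 41 * (1 - 18.5/100)
= 33.41 MPa

33.41


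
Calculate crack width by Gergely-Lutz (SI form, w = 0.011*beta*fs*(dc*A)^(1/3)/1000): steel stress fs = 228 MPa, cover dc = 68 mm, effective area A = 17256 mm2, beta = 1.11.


w = 0.011 * beta * fs * (dc * A)^(1/3) / 1000
= 0.011 * 1.11 * 228 * (68 * 17256)^(1/3) / 1000
= 0.294 mm

0.294


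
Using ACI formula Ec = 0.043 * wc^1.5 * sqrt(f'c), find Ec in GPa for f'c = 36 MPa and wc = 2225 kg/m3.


Ec = 0.043 * 2225^1.5 * sqrt(36) / 1000
= 27.08 GPa

27.08


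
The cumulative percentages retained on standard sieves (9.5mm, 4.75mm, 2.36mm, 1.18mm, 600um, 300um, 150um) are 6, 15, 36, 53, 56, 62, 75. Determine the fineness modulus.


FM = sum(cumulative % retained) / 100
= 303 / 100
= 3.03

3.03


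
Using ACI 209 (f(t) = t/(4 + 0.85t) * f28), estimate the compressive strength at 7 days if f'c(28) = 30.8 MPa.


f(7) = 7 / (4 + 0.85 * 7) * 30.8
= 7 / 9.95 * 30.8
= 21.67 MPa

21.67


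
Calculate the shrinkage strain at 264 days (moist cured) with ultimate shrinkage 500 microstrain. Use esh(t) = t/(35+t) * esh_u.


esh(264) = 264 / (35 + 264) * 500
= 264 / 299 * 500
= 441.5 microstrain

441.5


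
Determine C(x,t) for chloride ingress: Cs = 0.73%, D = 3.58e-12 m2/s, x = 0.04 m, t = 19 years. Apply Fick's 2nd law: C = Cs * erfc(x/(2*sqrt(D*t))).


t_seconds = 19 * 365.25 * 24 * 3600 = 599594400.0 s
arg = 0.04 / (2 * sqrt(3.58e-12 * 599594400.0))
= 0.4317
erfc(0.4317) = 0.5415
C = 0.73 * 0.5415 = 0.3953%

0.3953


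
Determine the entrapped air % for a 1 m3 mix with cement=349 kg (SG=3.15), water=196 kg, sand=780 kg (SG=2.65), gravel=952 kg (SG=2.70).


Vol cement = 349 / (3.15 * 1000) = 0.110794 m3
Vol water = 196 / 1000 = 0.196 m3
Vol sand = 780 / (2.65 * 1000) = 0.29434 m3
Vol gravel = 952 / (2.70 * 1000) = 0.352593 m3
Total solid + water volume = 0.953726 m3
Air = (1 - 0.953726) * 100 = 4.63%

4.63


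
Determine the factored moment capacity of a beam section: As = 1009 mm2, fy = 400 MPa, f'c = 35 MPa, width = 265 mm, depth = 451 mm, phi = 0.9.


a = As * fy / (0.85 * f'c * b)
= 1009 * 400 / (0.85 * 35 * 265)
= 51.1939 mm
Mn = As * fy * (d - a/2) / 10^6
= 171.6927 kN-m
phi*Mn = 0.9 * 171.6927 = 154.52 kN-m

154.52


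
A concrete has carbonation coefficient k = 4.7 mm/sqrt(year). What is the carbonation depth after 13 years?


depth = k * sqrt(t)
= 4.7 * sqrt(13)
= 16.95 mm

16.95


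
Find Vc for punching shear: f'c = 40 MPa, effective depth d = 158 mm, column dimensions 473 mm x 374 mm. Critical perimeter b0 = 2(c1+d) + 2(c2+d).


b0 = 2*(473 + 158) + 2*(374 + 158) = 2326 mm
Vc = 0.33 * sqrt(40) * 2326 * 158 / 1000
= 767.03 kN

767.03


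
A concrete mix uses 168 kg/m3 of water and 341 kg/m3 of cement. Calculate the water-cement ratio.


w/c = water / cement
w/c = 168 / 341 = 0.493

0.493


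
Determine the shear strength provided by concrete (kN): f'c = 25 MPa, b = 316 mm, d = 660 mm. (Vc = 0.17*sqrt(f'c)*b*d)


Vc = 0.17 * sqrt(25) * 316 * 660 / 1000
= 177.28 kN

177.28


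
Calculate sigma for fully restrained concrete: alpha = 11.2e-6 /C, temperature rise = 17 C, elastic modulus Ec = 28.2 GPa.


sigma = alpha * dT * Ec
= 11.2e-6 * 17 * 28.2 * 1000
= 5.369 MPa

5.369


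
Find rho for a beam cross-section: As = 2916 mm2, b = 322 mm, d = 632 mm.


rho = As / (b * d)
= 2916 / (322 * 632)
= 0.0143

0.0143


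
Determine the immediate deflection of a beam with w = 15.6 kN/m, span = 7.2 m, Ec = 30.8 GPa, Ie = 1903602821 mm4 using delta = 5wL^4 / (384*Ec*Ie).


Convert: L = 7.2 m = 7200 mm, Ec = 30.8 GPa = 30800 MPa
delta = 5 * 15.6 * 7200^4 / (384 * 30800 * 1903602821)
= 9.31 mm

9.31


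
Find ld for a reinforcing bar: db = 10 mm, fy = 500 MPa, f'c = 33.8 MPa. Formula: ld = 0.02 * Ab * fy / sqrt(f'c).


Ab = pi * 10^2 / 4 = 78.54 mm2
ld = 0.02 * 78.54 * 500 / sqrt(33.8)
= 135.1 mm

135.1


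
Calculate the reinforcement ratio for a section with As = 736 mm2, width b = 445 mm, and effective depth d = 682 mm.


rho = As / (b * d)
= 736 / (445 * 682)
= 0.0024

0.0024


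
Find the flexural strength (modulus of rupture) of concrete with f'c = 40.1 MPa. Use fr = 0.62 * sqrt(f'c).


fr = 0.62 * sqrt(40.1)
= 3.926 MPa

3.926


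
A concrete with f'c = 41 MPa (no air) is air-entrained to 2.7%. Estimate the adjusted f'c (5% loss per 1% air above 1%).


Strength loss = (2.7 - 1) * 5 = 8.5%
f'c = 41 * (1 - 8.5/100)
= 37.52 MPa

37.52


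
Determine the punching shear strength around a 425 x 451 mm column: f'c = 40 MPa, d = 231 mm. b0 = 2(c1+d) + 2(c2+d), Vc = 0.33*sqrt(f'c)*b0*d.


b0 = 2*(425 + 231) + 2*(451 + 231) = 2676 mm
Vc = 0.33 * sqrt(40) * 2676 * 231 / 1000
= 1290.16 kN

1290.16


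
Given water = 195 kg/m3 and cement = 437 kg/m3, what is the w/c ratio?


w/c = water / cement
w/c = 195 / 437 = 0.446

0.446


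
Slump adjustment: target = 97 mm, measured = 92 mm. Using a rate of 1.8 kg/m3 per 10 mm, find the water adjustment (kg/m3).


Difference = 97 - 92 = 5 mm
Water adjustment = 5 * 1.8 / 10 = 0.9 kg/m3

0.9


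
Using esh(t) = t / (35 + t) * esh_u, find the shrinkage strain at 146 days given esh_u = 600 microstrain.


esh(146) = 146 / (35 + 146) * 600
= 146 / 181 * 600
= 484.0 microstrain

484.0


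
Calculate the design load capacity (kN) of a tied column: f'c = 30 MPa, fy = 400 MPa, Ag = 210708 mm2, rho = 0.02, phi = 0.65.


Ast = rho * Ag = 0.02 * 210708 = 4214.16 mm2
phi*Pn = 0.65 * 0.80 * (0.85 * 30 * (210708 - 4214.16) + 400 * 4214.16) / 1000
= 3614.65 kN

3614.65


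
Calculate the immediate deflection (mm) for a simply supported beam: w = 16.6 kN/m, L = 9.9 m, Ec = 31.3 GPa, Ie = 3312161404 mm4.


Convert: L = 9.9 m = 9900 mm, Ec = 31.3 GPa = 31300 MPa
delta = 5 * 16.6 * 9900^4 / (384 * 31300 * 3312161404)
= 20.03 mm

20.03


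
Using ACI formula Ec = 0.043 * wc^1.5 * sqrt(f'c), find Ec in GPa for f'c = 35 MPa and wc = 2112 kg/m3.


Ec = 0.043 * 2112^1.5 * sqrt(35) / 1000
= 24.69 GPa

24.69


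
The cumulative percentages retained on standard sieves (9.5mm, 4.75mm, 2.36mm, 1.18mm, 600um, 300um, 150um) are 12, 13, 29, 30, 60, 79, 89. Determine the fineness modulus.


FM = sum(cumulative % retained) / 100
= 312 / 100
= 3.12

3.12


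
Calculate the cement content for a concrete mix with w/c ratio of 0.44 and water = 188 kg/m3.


Cement = water / (w/c)
= 188 / 0.44
= 427.3 kg/m3

427.3


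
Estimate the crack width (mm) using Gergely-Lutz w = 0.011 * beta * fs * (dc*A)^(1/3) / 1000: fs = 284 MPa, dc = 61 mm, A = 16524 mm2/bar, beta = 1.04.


w = 0.011 * beta * fs * (dc * A)^(1/3) / 1000
= 0.011 * 1.04 * 284 * (61 * 16524)^(1/3) / 1000
= 0.326 mm

0.326


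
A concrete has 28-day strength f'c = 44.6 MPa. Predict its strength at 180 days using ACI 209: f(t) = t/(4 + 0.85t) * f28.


f(180) = 180 / (4 + 0.85 * 180) * 44.6
= 180 / 157.0 * 44.6
= 51.13 MPa

51.13


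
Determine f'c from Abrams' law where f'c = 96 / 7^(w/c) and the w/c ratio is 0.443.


f'c = 96 / 7^0.443
= 96 / 2.368
= 40.54 MPa

40.54


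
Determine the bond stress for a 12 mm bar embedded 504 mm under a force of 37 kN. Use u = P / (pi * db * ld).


u = P / (pi * db * ld)
= 37 * 1000 / (pi * 12 * 504)
= 1.947 MPa

1.947


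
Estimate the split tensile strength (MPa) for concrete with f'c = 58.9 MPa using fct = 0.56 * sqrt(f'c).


fct = 0.56 * sqrt(58.9)
= 0.56 * 7.675
= 4.298 MPa

4.298


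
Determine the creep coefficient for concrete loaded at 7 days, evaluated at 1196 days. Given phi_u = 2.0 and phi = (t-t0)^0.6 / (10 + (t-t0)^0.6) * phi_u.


dt = 1196 - 7 = 1189
phi = 1189^0.6 / (10 + 1189^0.6) * 2.0
= 1.75

1.75


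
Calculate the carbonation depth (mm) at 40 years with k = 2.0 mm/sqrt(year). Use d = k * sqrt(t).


depth = k * sqrt(t)
= 2.0 * sqrt(40)
= 12.65 mm

12.65


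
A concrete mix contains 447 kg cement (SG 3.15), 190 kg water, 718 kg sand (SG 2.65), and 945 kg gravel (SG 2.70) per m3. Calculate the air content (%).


Vol cement = 447 / (3.15 * 1000) = 0.141905 m3
Vol water = 190 / 1000 = 0.19 m3
Vol sand = 718 / (2.65 * 1000) = 0.270943 m3
Vol gravel = 945 / (2.70 * 1000) = 0.35 m3
Total solid + water volume = 0.952848 m3
Air = (1 - 0.952848) * 100 = 4.72%

4.72


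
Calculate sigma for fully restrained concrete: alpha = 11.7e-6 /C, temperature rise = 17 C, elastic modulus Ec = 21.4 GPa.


sigma = alpha * dT * Ec
= 11.7e-6 * 17 * 21.4 * 1000
= 4.256 MPa

4.256


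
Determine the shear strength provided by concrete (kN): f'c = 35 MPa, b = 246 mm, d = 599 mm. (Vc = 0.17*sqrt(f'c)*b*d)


Vc = 0.17 * sqrt(35) * 246 * 599 / 1000
= 148.2 kN

148.2


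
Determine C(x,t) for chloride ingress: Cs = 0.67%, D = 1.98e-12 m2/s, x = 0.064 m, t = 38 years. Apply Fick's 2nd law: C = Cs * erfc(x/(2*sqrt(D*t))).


t_seconds = 38 * 365.25 * 24 * 3600 = 1199188800.0 s
arg = 0.064 / (2 * sqrt(1.98e-12 * 1199188800.0))
= 0.6567
erfc(0.6567) = 0.353
C = 0.67 * 0.353 = 0.2365%

0.2365


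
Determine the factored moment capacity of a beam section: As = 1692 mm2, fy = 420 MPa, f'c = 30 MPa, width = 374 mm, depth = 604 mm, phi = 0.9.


a = As * fy / (0.85 * f'c * b)
= 1692 * 420 / (0.85 * 30 * 374)
= 74.514 mm
Mn = As * fy * (d - a/2) / 10^6
= 402.7502 kN-m
phi*Mn = 0.9 * 402.7502 = 362.48 kN-m

362.48


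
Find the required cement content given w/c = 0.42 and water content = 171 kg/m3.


Cement = water / (w/c)
= 171 / 0.42
= 407.1 kg/m3

407.1


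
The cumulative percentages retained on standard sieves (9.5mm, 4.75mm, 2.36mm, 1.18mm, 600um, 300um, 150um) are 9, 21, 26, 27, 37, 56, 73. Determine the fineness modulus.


FM = sum(cumulative % retained) / 100
= 249 / 100
= 2.49

2.49


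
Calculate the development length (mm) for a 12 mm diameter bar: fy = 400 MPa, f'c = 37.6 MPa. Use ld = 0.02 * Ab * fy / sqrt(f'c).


Ab = pi * 12^2 / 4 = 113.097 mm2
ld = 0.02 * 113.097 * 400 / sqrt(37.6)
= 147.6 mm

147.6


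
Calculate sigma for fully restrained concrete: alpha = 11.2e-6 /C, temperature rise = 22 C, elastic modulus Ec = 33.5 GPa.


sigma = alpha * dT * Ec
= 11.2e-6 * 22 * 33.5 * 1000
= 8.254 MPa

8.254


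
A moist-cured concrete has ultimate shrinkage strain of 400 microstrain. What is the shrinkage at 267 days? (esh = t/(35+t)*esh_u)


esh(267) = 267 / (35 + 267) * 400
= 267 / 302 * 400
= 353.6 microstrain

353.6


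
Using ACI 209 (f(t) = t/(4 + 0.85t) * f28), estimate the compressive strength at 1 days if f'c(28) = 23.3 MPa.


f(1) = 1 / (4 + 0.85 * 1) * 23.3
= 1 / 4.85 * 23.3
= 4.8 MPa

4.8


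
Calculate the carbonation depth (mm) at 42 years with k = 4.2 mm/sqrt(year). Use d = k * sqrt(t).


depth = k * sqrt(t)
= 4.2 * sqrt(42)
= 27.22 mm

27.22


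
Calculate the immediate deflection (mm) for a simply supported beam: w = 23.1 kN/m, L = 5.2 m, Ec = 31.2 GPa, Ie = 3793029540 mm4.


Convert: L = 5.2 m = 5200 mm, Ec = 31.2 GPa = 31200 MPa
delta = 5 * 23.1 * 5200^4 / (384 * 31200 * 3793029540)
= 1.86 mm

1.86


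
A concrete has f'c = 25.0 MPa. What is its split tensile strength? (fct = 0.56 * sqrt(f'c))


fct = 0.56 * sqrt(25.0)
= 0.56 * 5.0
= 2.8 MPa

2.8


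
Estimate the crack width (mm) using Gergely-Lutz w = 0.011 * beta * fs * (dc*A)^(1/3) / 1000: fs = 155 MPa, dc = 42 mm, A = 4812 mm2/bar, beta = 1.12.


w = 0.011 * beta * fs * (dc * A)^(1/3) / 1000
= 0.011 * 1.12 * 155 * (42 * 4812)^(1/3) / 1000
= 0.112 mm

0.112


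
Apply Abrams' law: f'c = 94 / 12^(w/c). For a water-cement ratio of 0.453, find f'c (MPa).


f'c = 94 / 12^0.453
= 94 / 3.082
= 30.5 MPa

30.5


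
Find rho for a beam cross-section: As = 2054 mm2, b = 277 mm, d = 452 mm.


rho = As / (b * d)
= 2054 / (277 * 452)
= 0.0164

0.0164


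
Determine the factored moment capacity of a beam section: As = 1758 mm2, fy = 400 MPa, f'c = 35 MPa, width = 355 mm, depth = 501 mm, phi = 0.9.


a = As * fy / (0.85 * f'c * b)
= 1758 * 400 / (0.85 * 35 * 355)
= 66.583 mm
Mn = As * fy * (d - a/2) / 10^6
= 328.8926 kN-m
phi*Mn = 0.9 * 328.8926 = 296.0 kN-m

296.0


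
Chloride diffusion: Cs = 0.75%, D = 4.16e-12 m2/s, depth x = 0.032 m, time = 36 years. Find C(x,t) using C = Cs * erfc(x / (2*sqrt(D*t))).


t_seconds = 36 * 365.25 * 24 * 3600 = 1136073600.0 s
arg = 0.032 / (2 * sqrt(4.16e-12 * 1136073600.0))
= 0.2327
erfc(0.2327) = 0.742
C = 0.75 * 0.742 = 0.5565%

0.5565


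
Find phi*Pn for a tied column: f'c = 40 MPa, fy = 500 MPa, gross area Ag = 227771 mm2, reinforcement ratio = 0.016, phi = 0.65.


Ast = rho * Ag = 0.016 * 227771 = 3644.336 mm2
phi*Pn = 0.65 * 0.80 * (0.85 * 40 * (227771 - 3644.336) + 500 * 3644.336) / 1000
= 4910.09 kN

4910.09


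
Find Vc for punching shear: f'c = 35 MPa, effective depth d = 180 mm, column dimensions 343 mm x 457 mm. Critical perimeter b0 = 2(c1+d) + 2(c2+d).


b0 = 2*(343 + 180) + 2*(457 + 180) = 2320 mm
Vc = 0.33 * sqrt(35) * 2320 * 180 / 1000
= 815.28 kN

815.28


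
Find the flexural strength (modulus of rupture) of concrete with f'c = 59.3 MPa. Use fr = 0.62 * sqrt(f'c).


fr = 0.62 * sqrt(59.3)
= 4.774 MPa

4.774


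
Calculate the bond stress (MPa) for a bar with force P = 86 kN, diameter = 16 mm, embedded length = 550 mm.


u = P / (pi * db * ld)
= 86 * 1000 / (pi * 16 * 550)
= 3.111 MPa

3.111


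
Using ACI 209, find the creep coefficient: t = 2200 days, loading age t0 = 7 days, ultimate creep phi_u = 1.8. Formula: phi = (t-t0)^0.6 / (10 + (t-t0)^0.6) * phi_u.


dt = 2200 - 7 = 2193
phi = 2193^0.6 / (10 + 2193^0.6) * 1.8
= 1.638

1.638


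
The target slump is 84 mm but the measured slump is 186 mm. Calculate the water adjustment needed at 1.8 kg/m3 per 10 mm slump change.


Difference = 84 - 186 = -102 mm
Water adjustment = -102 * 1.8 / 10 = -18.4 kg/m3

-18.4


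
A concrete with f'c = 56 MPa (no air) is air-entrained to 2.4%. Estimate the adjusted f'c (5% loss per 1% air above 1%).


Strength loss = (2.4 - 1) * 5 = 7.0%
f'c = 56 * (1 - 7.0/100)
= 52.08 MPa

52.08


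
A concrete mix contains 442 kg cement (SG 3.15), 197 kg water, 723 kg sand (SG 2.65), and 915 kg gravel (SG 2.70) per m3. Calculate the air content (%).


Vol cement = 442 / (3.15 * 1000) = 0.140317 m3
Vol water = 197 / 1000 = 0.197 m3
Vol sand = 723 / (2.65 * 1000) = 0.27283 m3
Vol gravel = 915 / (2.70 * 1000) = 0.338889 m3
Total solid + water volume = 0.949037 m3
Air = (1 - 0.949037) * 100 = 5.1%

5.1


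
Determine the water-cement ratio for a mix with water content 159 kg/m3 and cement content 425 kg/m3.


w/c = water / cement
w/c = 159 / 425 = 0.374

0.374


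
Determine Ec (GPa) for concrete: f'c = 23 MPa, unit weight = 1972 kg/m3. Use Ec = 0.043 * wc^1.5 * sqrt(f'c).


Ec = 0.043 * 1972^1.5 * sqrt(23) / 1000
= 18.06 GPa

18.06


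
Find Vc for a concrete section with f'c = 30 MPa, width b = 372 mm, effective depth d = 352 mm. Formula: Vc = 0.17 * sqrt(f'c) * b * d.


Vc = 0.17 * sqrt(30) * 372 * 352 / 1000
= 121.93 kN

121.93


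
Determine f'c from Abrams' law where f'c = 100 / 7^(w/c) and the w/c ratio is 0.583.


f'c = 100 / 7^0.583
= 100 / 3.11
= 32.16 MPa

32.16


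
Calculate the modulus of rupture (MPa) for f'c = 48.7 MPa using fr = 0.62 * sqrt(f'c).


fr = 0.62 * sqrt(48.7)
= 4.327 MPa

4.327


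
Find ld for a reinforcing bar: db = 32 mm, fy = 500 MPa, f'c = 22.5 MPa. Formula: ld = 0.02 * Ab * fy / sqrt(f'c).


Ab = pi * 32^2 / 4 = 804.248 mm2
ld = 0.02 * 804.248 * 500 / sqrt(22.5)
= 1695.5 mm

1695.5


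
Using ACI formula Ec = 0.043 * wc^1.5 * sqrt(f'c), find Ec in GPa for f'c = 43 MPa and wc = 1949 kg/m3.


Ec = 0.043 * 1949^1.5 * sqrt(43) / 1000
= 24.26 GPa

24.26


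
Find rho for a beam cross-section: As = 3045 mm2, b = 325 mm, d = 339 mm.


rho = As / (b * d)
= 3045 / (325 * 339)
= 0.0276

0.0276


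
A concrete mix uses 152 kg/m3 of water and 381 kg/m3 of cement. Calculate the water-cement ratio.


w/c = water / cement
w/c = 152 / 381 = 0.399

0.399


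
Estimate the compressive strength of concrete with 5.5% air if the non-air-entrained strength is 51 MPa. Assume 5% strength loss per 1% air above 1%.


Strength loss = (5.5 - 1) * 5 = 22.5%
f'c = 51 * (1 - 22.5/100)
= 39.52 MPa

39.52


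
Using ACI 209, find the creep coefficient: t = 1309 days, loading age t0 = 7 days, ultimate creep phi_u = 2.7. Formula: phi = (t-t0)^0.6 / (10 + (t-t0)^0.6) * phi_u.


dt = 1309 - 7 = 1302
phi = 1302^0.6 / (10 + 1302^0.6) * 2.7
= 2.378

2.378


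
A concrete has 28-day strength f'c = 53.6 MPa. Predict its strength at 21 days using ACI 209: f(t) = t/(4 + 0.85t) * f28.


f(21) = 21 / (4 + 0.85 * 21) * 53.6
= 21 / 21.85 * 53.6
= 51.51 MPa

51.51


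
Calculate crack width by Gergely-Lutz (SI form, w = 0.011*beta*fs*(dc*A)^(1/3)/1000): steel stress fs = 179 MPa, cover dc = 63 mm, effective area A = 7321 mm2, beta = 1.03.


w = 0.011 * beta * fs * (dc * A)^(1/3) / 1000
= 0.011 * 1.03 * 179 * (63 * 7321)^(1/3) / 1000
= 0.157 mm

0.157


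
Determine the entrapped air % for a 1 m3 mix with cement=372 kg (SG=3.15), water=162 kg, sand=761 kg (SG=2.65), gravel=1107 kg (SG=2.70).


Vol cement = 372 / (3.15 * 1000) = 0.118095 m3
Vol water = 162 / 1000 = 0.162 m3
Vol sand = 761 / (2.65 * 1000) = 0.28717 m3
Vol gravel = 1107 / (2.70 * 1000) = 0.41 m3
Total solid + water volume = 0.977265 m3
Air = (1 - 0.977265) * 100 = 2.27%

2.27


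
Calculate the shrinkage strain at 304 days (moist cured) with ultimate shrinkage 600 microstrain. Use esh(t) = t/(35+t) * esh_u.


esh(304) = 304 / (35 + 304) * 600
= 304 / 339 * 600
= 538.1 microstrain

538.1


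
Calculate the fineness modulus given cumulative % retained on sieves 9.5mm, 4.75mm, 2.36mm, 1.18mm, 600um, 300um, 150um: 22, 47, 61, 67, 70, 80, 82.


FM = sum(cumulative % retained) / 100
= 429 / 100
= 4.29

4.29


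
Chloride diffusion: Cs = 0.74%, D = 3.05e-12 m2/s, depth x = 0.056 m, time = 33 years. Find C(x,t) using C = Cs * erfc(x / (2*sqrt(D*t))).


t_seconds = 33 * 365.25 * 24 * 3600 = 1041400800.0 s
arg = 0.056 / (2 * sqrt(3.05e-12 * 1041400800.0))
= 0.4968
erfc(0.4968) = 0.4823
C = 0.74 * 0.4823 = 0.3569%

0.3569


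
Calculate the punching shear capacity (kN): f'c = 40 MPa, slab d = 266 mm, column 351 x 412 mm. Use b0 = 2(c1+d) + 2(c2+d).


b0 = 2*(351 + 266) + 2*(412 + 266) = 2590 mm
Vc = 0.33 * sqrt(40) * 2590 * 266 / 1000
= 1437.89 kN

1437.89


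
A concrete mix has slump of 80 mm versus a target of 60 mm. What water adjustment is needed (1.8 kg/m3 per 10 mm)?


Difference = 60 - 80 = -20 mm
Water adjustment = -20 * 1.8 / 10 = -3.6 kg/m3

-3.6


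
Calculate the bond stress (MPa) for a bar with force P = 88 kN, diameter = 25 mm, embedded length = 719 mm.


u = P / (pi * db * ld)
= 88 * 1000 / (pi * 25 * 719)
= 1.558 MPa

1.558


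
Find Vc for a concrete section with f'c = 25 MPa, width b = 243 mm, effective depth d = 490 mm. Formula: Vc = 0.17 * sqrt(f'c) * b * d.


Vc = 0.17 * sqrt(25) * 243 * 490 / 1000
= 101.21 kN

101.21


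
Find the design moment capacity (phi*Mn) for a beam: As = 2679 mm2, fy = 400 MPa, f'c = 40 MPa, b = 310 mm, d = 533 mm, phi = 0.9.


a = As * fy / (0.85 * f'c * b)
= 2679 * 400 / (0.85 * 40 * 310)
= 101.6698 mm
Mn = As * fy * (d - a/2) / 10^6
= 516.6881 kN-m
phi*Mn = 0.9 * 516.6881 = 465.02 kN-m

465.02


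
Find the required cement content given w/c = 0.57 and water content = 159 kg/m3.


Cement = water / (w/c)
= 159 / 0.57
= 278.9 kg/m3

278.9


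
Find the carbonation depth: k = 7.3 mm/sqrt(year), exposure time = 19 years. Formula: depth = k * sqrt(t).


depth = k * sqrt(t)
= 7.3 * sqrt(19)
= 31.82 mm

31.82


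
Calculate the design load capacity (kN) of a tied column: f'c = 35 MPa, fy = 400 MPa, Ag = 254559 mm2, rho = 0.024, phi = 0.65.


Ast = rho * Ag = 0.024 * 254559 = 6109.416 mm2
phi*Pn = 0.65 * 0.80 * (0.85 * 35 * (254559 - 6109.416) + 400 * 6109.416) / 1000
= 5114.27 kN

5114.27


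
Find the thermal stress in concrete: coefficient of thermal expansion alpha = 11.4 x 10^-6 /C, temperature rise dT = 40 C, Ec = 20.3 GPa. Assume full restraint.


sigma = alpha * dT * Ec
= 11.4e-6 * 40 * 20.3 * 1000
= 9.257 MPa

9.257


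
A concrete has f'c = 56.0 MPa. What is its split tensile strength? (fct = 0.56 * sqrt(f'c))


fct = 0.56 * sqrt(56.0)
= 0.56 * 7.483
= 4.191 MPa

4.191


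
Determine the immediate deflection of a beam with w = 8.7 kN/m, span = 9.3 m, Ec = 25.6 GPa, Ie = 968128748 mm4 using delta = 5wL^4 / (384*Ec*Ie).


Convert: L = 9.3 m = 9300 mm, Ec = 25.6 GPa = 25600 MPa
delta = 5 * 8.7 * 9300^4 / (384 * 25600 * 968128748)
= 34.19 mm

34.19


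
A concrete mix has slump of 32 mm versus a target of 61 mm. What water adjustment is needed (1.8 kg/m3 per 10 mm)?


Difference = 61 - 32 = 29 mm
Water adjustment = 29 * 1.8 / 10 = 5.2 kg/m3

5.2


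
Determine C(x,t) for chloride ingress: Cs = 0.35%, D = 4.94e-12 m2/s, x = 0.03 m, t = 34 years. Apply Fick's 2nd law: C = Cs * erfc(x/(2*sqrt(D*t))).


t_seconds = 34 * 365.25 * 24 * 3600 = 1072958400.0 s
arg = 0.03 / (2 * sqrt(4.94e-12 * 1072958400.0))
= 0.206
erfc(0.206) = 0.7708
C = 0.35 * 0.7708 = 0.2698%

0.2698


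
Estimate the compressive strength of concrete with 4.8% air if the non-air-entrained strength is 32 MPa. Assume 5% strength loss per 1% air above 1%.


Strength loss = (4.8 - 1) * 5 = 19.0%
f'c = 32 * (1 - 19.0/100)
= 25.92 MPa

25.92


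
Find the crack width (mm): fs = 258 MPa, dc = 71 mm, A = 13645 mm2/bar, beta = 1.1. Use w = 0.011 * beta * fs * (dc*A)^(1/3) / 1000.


w = 0.011 * beta * fs * (dc * A)^(1/3) / 1000
= 0.011 * 1.1 * 258 * (71 * 13645)^(1/3) / 1000
= 0.309 mm

0.309


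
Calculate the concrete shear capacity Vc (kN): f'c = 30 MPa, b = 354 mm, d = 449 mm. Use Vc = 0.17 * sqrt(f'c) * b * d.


Vc = 0.17 * sqrt(30) * 354 * 449 / 1000
= 148.0 kN

148.0


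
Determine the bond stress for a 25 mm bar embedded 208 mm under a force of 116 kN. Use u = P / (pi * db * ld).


u = P / (pi * db * ld)
= 116 * 1000 / (pi * 25 * 208)
= 7.101 MPa

7.101


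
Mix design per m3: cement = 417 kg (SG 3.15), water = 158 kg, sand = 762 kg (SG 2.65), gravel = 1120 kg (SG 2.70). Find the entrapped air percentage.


Vol cement = 417 / (3.15 * 1000) = 0.132381 m3
Vol water = 158 / 1000 = 0.158 m3
Vol sand = 762 / (2.65 * 1000) = 0.287547 m3
Vol gravel = 1120 / (2.70 * 1000) = 0.414815 m3
Total solid + water volume = 0.992743 m3
Air = (1 - 0.992743) * 100 = 0.73%

0.73


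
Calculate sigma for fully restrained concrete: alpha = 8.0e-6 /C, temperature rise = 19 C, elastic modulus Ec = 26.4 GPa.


sigma = alpha * dT * Ec
= 8.0e-6 * 19 * 26.4 * 1000
= 4.013 MPa

4.013


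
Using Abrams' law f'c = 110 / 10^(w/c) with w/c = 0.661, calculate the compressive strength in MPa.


f'c = 110 / 10^0.661
= 110 / 4.581
= 24.01 MPa

24.01


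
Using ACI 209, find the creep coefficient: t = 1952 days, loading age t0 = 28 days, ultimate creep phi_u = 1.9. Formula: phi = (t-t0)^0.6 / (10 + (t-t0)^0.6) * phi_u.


dt = 1952 - 28 = 1924
phi = 1924^0.6 / (10 + 1924^0.6) * 1.9
= 1.716

1.716


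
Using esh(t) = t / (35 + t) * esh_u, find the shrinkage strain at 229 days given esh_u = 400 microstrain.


esh(229) = 229 / (35 + 229) * 400
= 229 / 264 * 400
= 347.0 microstrain

347.0


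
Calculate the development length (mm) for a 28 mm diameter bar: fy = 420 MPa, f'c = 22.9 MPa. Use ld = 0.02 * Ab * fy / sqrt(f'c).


Ab = pi * 28^2 / 4 = 615.752 mm2
ld = 0.02 * 615.752 * 420 / sqrt(22.9)
= 1080.9 mm

1080.9


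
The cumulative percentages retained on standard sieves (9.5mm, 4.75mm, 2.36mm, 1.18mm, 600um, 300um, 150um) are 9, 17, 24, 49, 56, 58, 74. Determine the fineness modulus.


FM = sum(cumulative % retained) / 100
= 287 / 100
= 2.87

2.87


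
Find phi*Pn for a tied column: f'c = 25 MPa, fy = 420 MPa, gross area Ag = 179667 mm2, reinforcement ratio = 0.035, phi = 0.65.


Ast = rho * Ag = 0.035 * 179667 = 6288.345 mm2
phi*Pn = 0.65 * 0.80 * (0.85 * 25 * (179667 - 6288.345) + 420 * 6288.345) / 1000
= 3289.21 kN

3289.21


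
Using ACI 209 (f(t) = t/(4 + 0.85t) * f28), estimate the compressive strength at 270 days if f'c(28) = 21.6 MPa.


f(270) = 270 / (4 + 0.85 * 270) * 21.6
= 270 / 233.5 * 21.6
= 24.98 MPa

24.98


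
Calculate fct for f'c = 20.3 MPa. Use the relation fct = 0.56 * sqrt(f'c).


fct = 0.56 * sqrt(20.3)
= 0.56 * 4.506
= 2.523 MPa

2.523


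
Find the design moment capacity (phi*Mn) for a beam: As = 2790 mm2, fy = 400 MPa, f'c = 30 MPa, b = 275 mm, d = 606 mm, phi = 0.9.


a = As * fy / (0.85 * f'c * b)
= 2790 * 400 / (0.85 * 30 * 275)
= 159.1444 mm
Mn = As * fy * (d - a/2) / 10^6
= 587.4934 kN-m
phi*Mn = 0.9 * 587.4934 = 528.74 kN-m

528.74


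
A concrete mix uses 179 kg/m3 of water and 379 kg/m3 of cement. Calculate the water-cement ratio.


w/c = water / cement
w/c = 179 / 379 = 0.472

0.472


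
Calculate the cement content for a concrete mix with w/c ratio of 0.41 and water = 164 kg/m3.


Cement = water / (w/c)
= 164 / 0.41
= 400.0 kg/m3

400.0


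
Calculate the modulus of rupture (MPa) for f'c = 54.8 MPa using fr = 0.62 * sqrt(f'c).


fr = 0.62 * sqrt(54.8)
= 4.59 MPa

4.59


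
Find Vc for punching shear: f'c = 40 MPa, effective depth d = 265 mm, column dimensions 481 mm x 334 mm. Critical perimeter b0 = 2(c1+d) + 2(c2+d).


b0 = 2*(481 + 265) + 2*(334 + 265) = 2690 mm
Vc = 0.33 * sqrt(40) * 2690 * 265 / 1000
= 1487.79 kN

1487.79


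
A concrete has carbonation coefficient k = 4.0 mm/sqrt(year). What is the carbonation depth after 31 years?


depth = k * sqrt(t)
= 4.0 * sqrt(31)
= 22.27 mm

22.27


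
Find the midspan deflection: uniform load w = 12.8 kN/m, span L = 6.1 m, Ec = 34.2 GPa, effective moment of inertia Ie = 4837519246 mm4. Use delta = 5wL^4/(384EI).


Convert: L = 6.1 m = 6100 mm, Ec = 34.2 GPa = 34200 MPa
delta = 5 * 12.8 * 6100^4 / (384 * 34200 * 4837519246)
= 1.39 mm

1.39


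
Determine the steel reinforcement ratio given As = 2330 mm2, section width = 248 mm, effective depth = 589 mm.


rho = As / (b * d)
= 2330 / (248 * 589)
= 0.016

0.016


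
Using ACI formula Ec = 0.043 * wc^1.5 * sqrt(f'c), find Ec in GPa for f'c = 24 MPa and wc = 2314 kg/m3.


Ec = 0.043 * 2314^1.5 * sqrt(24) / 1000
= 23.45 GPa

23.45


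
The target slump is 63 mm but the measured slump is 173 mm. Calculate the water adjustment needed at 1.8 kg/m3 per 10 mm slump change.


Difference = 63 - 173 = -110 mm
Water adjustment = -110 * 1.8 / 10 = -19.8 kg/m3

-19.8


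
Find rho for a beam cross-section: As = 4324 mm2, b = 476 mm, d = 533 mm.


rho = As / (b * d)
= 4324 / (476 * 533)
= 0.017

0.017


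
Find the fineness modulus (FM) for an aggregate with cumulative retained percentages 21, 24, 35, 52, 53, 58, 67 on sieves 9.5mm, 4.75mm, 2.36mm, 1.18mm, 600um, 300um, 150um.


FM = sum(cumulative % retained) / 100
= 310 / 100
= 3.1

3.1


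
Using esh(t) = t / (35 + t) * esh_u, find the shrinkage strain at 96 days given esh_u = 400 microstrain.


esh(96) = 96 / (35 + 96) * 400
= 96 / 131 * 400
= 293.1 microstrain

293.1


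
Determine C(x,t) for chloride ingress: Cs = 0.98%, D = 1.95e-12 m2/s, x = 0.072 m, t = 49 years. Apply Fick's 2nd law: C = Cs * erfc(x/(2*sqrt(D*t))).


t_seconds = 49 * 365.25 * 24 * 3600 = 1546322400.0 s
arg = 0.072 / (2 * sqrt(1.95e-12 * 1546322400.0))
= 0.6556
erfc(0.6556) = 0.3538
C = 0.98 * 0.3538 = 0.3468%

0.3468


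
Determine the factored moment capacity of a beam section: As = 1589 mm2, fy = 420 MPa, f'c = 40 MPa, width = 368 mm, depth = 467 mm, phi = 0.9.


a = As * fy / (0.85 * f'c * b)
= 1589 * 420 / (0.85 * 40 * 368)
= 53.3392 mm
Mn = As * fy * (d - a/2) / 10^6
= 293.8677 kN-m
phi*Mn = 0.9 * 293.8677 = 264.48 kN-m

264.48


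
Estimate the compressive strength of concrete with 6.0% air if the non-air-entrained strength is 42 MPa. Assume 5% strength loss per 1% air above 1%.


Strength loss = (6.0 - 1) * 5 = 25.0%
f'c = 42 * (1 - 25.0/100)
= 31.5 MPa

31.5


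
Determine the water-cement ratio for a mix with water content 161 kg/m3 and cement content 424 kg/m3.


w/c = water / cement
w/c = 161 / 424 = 0.38

0.38


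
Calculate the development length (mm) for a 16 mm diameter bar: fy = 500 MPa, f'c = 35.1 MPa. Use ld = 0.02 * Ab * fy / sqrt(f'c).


Ab = pi * 16^2 / 4 = 201.062 mm2
ld = 0.02 * 201.062 * 500 / sqrt(35.1)
= 339.4 mm

339.4


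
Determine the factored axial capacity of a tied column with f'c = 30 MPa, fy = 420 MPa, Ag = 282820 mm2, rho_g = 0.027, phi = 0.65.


Ast = rho * Ag = 0.027 * 282820 = 7636.14 mm2
phi*Pn = 0.65 * 0.80 * (0.85 * 30 * (282820 - 7636.14) + 420 * 7636.14) / 1000
= 5316.67 kN

5316.67


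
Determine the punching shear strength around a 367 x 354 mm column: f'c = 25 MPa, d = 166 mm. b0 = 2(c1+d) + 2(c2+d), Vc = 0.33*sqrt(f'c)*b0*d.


b0 = 2*(367 + 166) + 2*(354 + 166) = 2106 mm
Vc = 0.33 * sqrt(25) * 2106 * 166 / 1000
= 576.83 kN

576.83


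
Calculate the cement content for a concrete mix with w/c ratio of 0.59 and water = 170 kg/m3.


Cement = water / (w/c)
= 170 / 0.59
= 288.1 kg/m3

288.1


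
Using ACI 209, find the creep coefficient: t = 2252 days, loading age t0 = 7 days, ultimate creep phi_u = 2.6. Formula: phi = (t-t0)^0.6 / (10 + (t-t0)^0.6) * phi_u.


dt = 2252 - 7 = 2245
phi = 2245^0.6 / (10 + 2245^0.6) * 2.6
= 2.369

2.369


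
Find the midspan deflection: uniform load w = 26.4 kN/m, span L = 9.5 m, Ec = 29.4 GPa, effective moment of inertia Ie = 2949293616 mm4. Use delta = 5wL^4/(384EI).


Convert: L = 9.5 m = 9500 mm, Ec = 29.4 GPa = 29400 MPa
delta = 5 * 26.4 * 9500^4 / (384 * 29400 * 2949293616)
= 32.29 mm

32.29


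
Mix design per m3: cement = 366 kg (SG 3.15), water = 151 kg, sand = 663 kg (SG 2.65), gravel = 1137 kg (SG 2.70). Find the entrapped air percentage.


Vol cement = 366 / (3.15 * 1000) = 0.11619 m3
Vol water = 151 / 1000 = 0.151 m3
Vol sand = 663 / (2.65 * 1000) = 0.250189 m3
Vol gravel = 1137 / (2.70 * 1000) = 0.421111 m3
Total solid + water volume = 0.93849 m3
Air = (1 - 0.93849) * 100 = 6.15%

6.15


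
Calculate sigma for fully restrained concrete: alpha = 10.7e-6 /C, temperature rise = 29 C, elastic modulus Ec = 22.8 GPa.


sigma = alpha * dT * Ec
= 10.7e-6 * 29 * 22.8 * 1000
= 7.075 MPa

7.075


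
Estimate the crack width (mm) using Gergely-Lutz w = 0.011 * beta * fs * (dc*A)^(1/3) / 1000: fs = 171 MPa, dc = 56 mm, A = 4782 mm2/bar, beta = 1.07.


w = 0.011 * beta * fs * (dc * A)^(1/3) / 1000
= 0.011 * 1.07 * 171 * (56 * 4782)^(1/3) / 1000
= 0.13 mm

0.13


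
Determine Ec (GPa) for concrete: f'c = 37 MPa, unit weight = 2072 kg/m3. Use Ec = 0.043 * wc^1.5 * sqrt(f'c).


Ec = 0.043 * 2072^1.5 * sqrt(37) / 1000
= 24.67 GPa

24.67


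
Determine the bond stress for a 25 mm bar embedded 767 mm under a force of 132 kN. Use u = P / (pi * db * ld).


u = P / (pi * db * ld)
= 132 * 1000 / (pi * 25 * 767)
= 2.191 MPa

2.191


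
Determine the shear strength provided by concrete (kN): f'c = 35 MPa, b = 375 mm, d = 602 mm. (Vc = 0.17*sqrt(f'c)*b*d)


Vc = 0.17 * sqrt(35) * 375 * 602 / 1000
= 227.04 kN

227.04


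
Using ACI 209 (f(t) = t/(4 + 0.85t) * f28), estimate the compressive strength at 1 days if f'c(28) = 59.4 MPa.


f(1) = 1 / (4 + 0.85 * 1) * 59.4
= 1 / 4.85 * 59.4
= 12.25 MPa

12.25


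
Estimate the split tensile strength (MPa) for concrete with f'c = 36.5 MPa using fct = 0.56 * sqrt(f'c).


fct = 0.56 * sqrt(36.5)
= 0.56 * 6.042
= 3.383 MPa

3.383


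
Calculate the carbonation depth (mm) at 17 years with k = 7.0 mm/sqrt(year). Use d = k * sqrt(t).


depth = k * sqrt(t)
= 7.0 * sqrt(17)
= 28.86 mm

28.86


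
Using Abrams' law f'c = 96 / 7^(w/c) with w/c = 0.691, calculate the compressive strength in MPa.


f'c = 96 / 7^0.691
= 96 / 3.837
= 25.02 MPa

25.02


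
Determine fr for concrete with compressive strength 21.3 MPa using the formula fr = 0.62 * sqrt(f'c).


fr = 0.62 * sqrt(21.3)
= 2.861 MPa

2.861


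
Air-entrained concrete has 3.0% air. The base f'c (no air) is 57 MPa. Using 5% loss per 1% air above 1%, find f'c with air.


Strength loss = (3.0 - 1) * 5 = 10.0%
f'c = 57 * (1 - 10.0/100)
= 51.3 MPa

51.3


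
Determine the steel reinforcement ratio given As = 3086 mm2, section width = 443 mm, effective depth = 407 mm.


rho = As / (b * d)
= 3086 / (443 * 407)
= 0.0171

0.0171


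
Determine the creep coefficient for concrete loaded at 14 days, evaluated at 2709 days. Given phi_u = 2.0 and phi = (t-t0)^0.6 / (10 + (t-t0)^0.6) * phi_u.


dt = 2709 - 14 = 2695
phi = 2695^0.6 / (10 + 2695^0.6) * 2.0
= 1.839

1.839


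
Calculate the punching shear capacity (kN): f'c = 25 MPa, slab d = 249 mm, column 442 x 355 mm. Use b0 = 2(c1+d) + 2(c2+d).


b0 = 2*(442 + 249) + 2*(355 + 249) = 2590 mm
Vc = 0.33 * sqrt(25) * 2590 * 249 / 1000
= 1064.1 kN

1064.1


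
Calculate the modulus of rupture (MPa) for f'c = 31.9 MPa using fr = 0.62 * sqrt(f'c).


fr = 0.62 * sqrt(31.9)
= 3.502 MPa

3.502


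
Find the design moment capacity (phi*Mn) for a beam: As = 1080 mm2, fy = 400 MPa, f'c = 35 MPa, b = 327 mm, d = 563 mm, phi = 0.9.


a = As * fy / (0.85 * f'c * b)
= 1080 * 400 / (0.85 * 35 * 327)
= 44.4068 mm
Mn = As * fy * (d - a/2) / 10^6
= 233.6241 kN-m
phi*Mn = 0.9 * 233.6241 = 210.26 kN-m

210.26


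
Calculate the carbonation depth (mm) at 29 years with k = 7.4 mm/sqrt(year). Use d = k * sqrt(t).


depth = k * sqrt(t)
= 7.4 * sqrt(29)
= 39.85 mm

39.85


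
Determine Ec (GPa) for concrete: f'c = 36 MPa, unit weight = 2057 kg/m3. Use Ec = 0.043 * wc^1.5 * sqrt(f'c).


Ec = 0.043 * 2057^1.5 * sqrt(36) / 1000
= 24.07 GPa

24.07


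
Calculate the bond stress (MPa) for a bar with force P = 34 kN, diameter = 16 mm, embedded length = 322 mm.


u = P / (pi * db * ld)
= 34 * 1000 / (pi * 16 * 322)
= 2.101 MPa

2.101


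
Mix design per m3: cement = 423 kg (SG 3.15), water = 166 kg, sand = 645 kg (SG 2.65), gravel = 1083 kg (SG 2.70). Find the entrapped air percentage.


Vol cement = 423 / (3.15 * 1000) = 0.134286 m3
Vol water = 166 / 1000 = 0.166 m3
Vol sand = 645 / (2.65 * 1000) = 0.243396 m3
Vol gravel = 1083 / (2.70 * 1000) = 0.401111 m3
Total solid + water volume = 0.944793 m3
Air = (1 - 0.944793) * 100 = 5.52%

5.52


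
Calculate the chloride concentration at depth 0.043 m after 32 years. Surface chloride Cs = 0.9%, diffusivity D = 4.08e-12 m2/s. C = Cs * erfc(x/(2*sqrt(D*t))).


t_seconds = 32 * 365.25 * 24 * 3600 = 1009843200.0 s
arg = 0.043 / (2 * sqrt(4.08e-12 * 1009843200.0))
= 0.335
erfc(0.335) = 0.6357
C = 0.9 * 0.6357 = 0.5721%

0.5721


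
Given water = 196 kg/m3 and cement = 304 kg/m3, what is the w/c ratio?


w/c = water / cement
w/c = 196 / 304 = 0.645

0.645


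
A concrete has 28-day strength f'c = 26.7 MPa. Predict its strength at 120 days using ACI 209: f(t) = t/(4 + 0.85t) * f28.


f(120) = 120 / (4 + 0.85 * 120) * 26.7
= 120 / 106.0 * 26.7
= 30.23 MPa

30.23


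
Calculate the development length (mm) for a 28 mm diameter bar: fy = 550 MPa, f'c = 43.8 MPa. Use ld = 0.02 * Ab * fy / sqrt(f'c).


Ab = pi * 28^2 / 4 = 615.752 mm2
ld = 0.02 * 615.752 * 550 / sqrt(43.8)
= 1023.4 mm

1023.4


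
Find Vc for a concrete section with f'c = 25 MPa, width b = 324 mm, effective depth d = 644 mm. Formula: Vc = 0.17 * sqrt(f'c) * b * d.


Vc = 0.17 * sqrt(25) * 324 * 644 / 1000
= 177.36 kN

177.36


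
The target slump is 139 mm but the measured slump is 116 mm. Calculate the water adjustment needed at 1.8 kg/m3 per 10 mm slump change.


Difference = 139 - 116 = 23 mm
Water adjustment = 23 * 1.8 / 10 = 4.1 kg/m3

4.1


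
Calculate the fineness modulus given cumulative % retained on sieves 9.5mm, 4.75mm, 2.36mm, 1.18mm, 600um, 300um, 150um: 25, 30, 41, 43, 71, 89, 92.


FM = sum(cumulative % retained) / 100
= 391 / 100
= 3.91

3.91


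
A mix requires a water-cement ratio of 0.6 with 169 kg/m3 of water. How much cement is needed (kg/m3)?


Cement = water / (w/c)
= 169 / 0.6
= 281.7 kg/m3

281.7


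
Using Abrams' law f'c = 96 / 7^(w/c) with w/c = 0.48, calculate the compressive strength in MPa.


f'c = 96 / 7^0.48
= 96 / 2.545
= 37.72 MPa

37.72


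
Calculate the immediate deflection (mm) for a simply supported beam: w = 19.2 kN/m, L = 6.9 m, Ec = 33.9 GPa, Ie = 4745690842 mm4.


Convert: L = 6.9 m = 6900 mm, Ec = 33.9 GPa = 33900 MPa
delta = 5 * 19.2 * 6900^4 / (384 * 33900 * 4745690842)
= 3.52 mm

3.52


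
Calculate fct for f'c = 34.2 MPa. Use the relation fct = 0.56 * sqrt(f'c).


fct = 0.56 * sqrt(34.2)
= 0.56 * 5.848
= 3.275 MPa

3.275
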